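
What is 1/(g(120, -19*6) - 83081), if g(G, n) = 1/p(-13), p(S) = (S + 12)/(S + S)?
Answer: -1/83055 ≈ -1.2040e-5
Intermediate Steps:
p(S) = (12 + S)/(2*S) (p(S) = (12 + S)/((2*S)) = (12 + S)*(1/(2*S)) = (12 + S)/(2*S))
g(G, n) = 26 (g(G, n) = 1/((1/2)*(12 - 13)/(-13)) = 1/((1/2)*(-1/13)*(-1)) = 1/(1/26) = 26)
1/(g(120, -19*6) - 83081) = 1/(26 - 83081) = 1/(-83055) = -1/83055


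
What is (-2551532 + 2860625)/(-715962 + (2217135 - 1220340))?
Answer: 103031/93611 ≈ 1.1006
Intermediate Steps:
(-2551532 + 2860625)/(-715962 + (2217135 - 1220340)) = 309093/(-715962 + 996795) = 309093/280833 = 309093*(1/280833) = 103031/93611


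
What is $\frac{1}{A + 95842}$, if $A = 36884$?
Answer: $\frac{1}{132726} \approx 7.5343 \cdot 10^{-6}$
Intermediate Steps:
$\frac{1}{A + 95842} = \frac{1}{36884 + 95842} = \frac{1}{132726}$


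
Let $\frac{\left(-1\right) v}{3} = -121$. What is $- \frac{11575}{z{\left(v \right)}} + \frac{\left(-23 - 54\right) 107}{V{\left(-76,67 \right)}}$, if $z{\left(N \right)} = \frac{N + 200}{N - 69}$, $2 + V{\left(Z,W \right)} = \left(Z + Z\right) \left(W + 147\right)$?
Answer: $- \frac{110696577943}{18314390} \approx -6044.2$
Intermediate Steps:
$v = 363$ ($v = \left(-3\right) \left(-121\right) = 363$)
$V{\left(Z,W \right)} = -2 + 2 Z \left(147 + W\right)$ ($V{\left(Z,W \right)} = -2 + \left(Z + Z\right) \left(W + 147\right) = -2 + 2 Z \left(147 + W\right)$)
$z{\left(N \right)} = \frac{200 + N}{-69 + N}$
$- \frac{11575}{z{\left(v \right)}} + \frac{\left(-23 - 54\right) 107}{V{\left(-76,67 \right)}} = - \frac{11575}{\frac{1}{-69 + 363} \left(200 + 363\right)} + \frac{\left(-23 - 54\right) 107}{-2 + 294 \left(-76\right) + 2 \cdot 67 \left(-76\right)} = - \frac{11575}{\frac{1}{294} \cdot 563} + \frac{\left(-77\right) 107}{-2 - 22344 - 10184} = - \frac{11575}{\frac{1}{294} \cdot 563} - \frac{8239}{-32530} = - \frac{11575}{\frac{563}{294}} - - \frac{8239}{32530} = \left(-11575\right) \frac{294}{563} + \frac{8239}{32530} = - \frac{3403050}{563} + \frac{8239}{32530} = - \frac{110696577943}{18314390}$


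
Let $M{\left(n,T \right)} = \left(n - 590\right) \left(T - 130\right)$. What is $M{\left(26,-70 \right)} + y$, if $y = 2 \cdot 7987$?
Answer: $128774$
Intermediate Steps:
$M{\left(n,T \right)} = \left(-590 + n\right) \left(-130 + T\right)$
$y = 15974$
$M{\left(26,-70 \right)} + y = \left(76700 - -41300 - 3380 - 1820\right) + 15974 = \left(76700 + 41300 - 3380 - 1820\right) + 15974 = 112800 + 15974 = 128774$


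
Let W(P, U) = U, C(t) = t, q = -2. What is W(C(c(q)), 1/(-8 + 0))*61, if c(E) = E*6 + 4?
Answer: -61/8 ≈ -7.6250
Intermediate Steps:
c(E) = 4 + 6*E (c(E) = 6*E + 4 = 4 + 6*E)
W(C(c(q)), 1/(-8 + 0))*61 = 61/(-8 + 0) = 61/(-8) = -⅛*61 = -61/8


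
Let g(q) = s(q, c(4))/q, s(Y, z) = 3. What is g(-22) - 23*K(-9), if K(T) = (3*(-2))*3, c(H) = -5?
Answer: 9105/22 ≈ 413.86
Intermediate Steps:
K(T) = -18 (K(T) = -6*3 = -18)
g(q) = 3/q
g(-22) - 23*K(-9) = 3/(-22) - 23*(-18) = 3*(-1/22) + 414 = -3/22 + 414 = 9105/22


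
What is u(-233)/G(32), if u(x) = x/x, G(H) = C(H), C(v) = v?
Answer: 1/32 ≈ 0.031250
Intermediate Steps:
G(H) = H
u(x) = 1
u(-233)/G(32) = 1/32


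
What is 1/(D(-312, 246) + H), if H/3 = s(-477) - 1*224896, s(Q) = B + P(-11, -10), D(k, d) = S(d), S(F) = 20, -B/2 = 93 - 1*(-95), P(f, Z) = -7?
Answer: -1/675817 ≈ -1.4797e-6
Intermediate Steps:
B = -376 (B = -2*(93 - 1*(-95)) = -2*(93 + 95) = -2*188 = -376)
D(k, d) = 20
s(Q) = -383 (s(Q) = -376 - 7 = -383)
H = -675837 (H = 3*(-383 - 1*224896) = 3*(-383 - 224896) = 3*(-225279) = -675837)
1/(D(-312, 246) + H) = 1/(20 - 675837) = 1/(-675817) = -1/675817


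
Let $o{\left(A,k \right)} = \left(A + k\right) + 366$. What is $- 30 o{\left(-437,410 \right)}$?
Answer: $-10170$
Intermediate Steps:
$o{\left(A,k \right)} = 366 + A + k$
$- 30 o{\left(-437,410 \right)} = - 30 \left(366 - 437 + 410\right) = \left(-30\right) 339 = -10170$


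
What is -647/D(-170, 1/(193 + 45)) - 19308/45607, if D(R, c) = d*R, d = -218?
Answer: -745062209/1690195420 ≈ -0.44081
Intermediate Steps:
D(R, c) = -218*R
-647/D(-170, 1/(193 + 45)) - 19308/45607 = -647/((-218*(-170))) - 19308/45607 = -647/37060 - 19308*1/45607 = -647*1/37060 - 19308/45607 = -647/37060 - 19308/45607 = -745062209/1690195420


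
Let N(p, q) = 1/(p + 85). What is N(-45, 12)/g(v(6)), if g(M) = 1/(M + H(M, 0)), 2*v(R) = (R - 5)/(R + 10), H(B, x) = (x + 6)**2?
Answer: 1153/1280 ≈ 0.90078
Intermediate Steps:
H(B, x) = (6 + x)**2
v(R) = (-5 + R)/(2*(10 + R)) (v(R) = ((R - 5)/(R + 10))/2 = ((-5 + R)/(10 + R))/2 = (-5 + R)/(2*(10 + R)))
g(M) = 1/(36 + M) (g(M) = 1/(M + (6 + 0)**2) = 1/(M + 6**2) = 1/(M + 36) = 1/(36 + M))
N(p, q) = 1/(85 + p)
N(-45, 12)/g(v(6)) = 1/((85 - 45)*(1/(36 + (-5 + 6)/(2*(10 + 6))))) = 1/(40*(1/(36 + (1/2)*1/16))) = 1/(40*(1/(36 + (1/2)*(1/16)*1))) = 1/(40*(1/(36 + 1/32))) = 1/(40*(1/(1153/32))) = 1/(40*(32/1153)) = (1/40)*(1153/32) = 1153/1280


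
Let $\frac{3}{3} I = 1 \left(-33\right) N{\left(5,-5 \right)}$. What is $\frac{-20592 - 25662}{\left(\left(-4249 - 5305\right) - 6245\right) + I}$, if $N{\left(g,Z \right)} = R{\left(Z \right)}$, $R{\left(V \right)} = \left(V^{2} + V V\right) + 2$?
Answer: $\frac{46254}{17515} \approx 2.6408$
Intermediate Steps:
$R{\left(V \right)} = 2 + 2 V^{2}$ ($R{\left(V \right)} = \left(V^{2} + V^{2}\right) + 2 = 2 V^{2} + 2 = 2 + 2 V^{2}$)
$N{\left(g,Z \right)} = 2 + 2 Z^{2}$
$I = -1716$ ($I = 1 \left(-33\right) \left(2 + 2 \left(-5\right)^{2}\right) = - 33 \left(2 + 2 \cdot 25\right) = - 33 \left(2 + 50\right) = \left(-33\right) 52 = -1716$)
$\frac{-20592 - 25662}{\left(\left(-4249 - 5305\right) - 6245\right) + I} = \frac{-20592 - 25662}{\left(\left(-4249 - 5305\right) - 6245\right) - 1716} = - \frac{46254}{\left(-9554 - 6245\right) - 1716} = - \frac{46254}{-15799 - 1716} = - \frac{46254}{-17515} = \left(-46254\right) \left(- \frac{1}{17515}\right) = \frac{46254}{17515}$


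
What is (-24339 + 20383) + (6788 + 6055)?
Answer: 8887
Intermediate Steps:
(-24339 + 20383) + (6788 + 6055) = -3956 + 12843 = 8887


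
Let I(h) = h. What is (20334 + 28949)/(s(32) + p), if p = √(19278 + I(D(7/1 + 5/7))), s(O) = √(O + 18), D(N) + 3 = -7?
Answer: 49283/(2*√4817 + 5*√2) ≈ 337.83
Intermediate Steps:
D(N) = -10 (D(N) = -3 - 7 = -10)
s(O) = √(18 + O)
p = 2*√4817 (p = √(19278 - 10) = √19268 = 2*√4817 ≈ 138.81)
(20334 + 28949)/(s(32) + p) = (20334 + 28949)/(√(18 + 32) + 2*√4817) = 49283/(√50 + 2*√4817) = 49283/(5*√2 + 2*√4817) = 49283/(2*√4817 + 5*√2)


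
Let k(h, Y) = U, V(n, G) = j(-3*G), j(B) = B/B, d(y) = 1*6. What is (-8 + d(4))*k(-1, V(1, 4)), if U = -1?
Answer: 2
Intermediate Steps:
d(y) = 6
j(B) = 1
V(n, G) = 1
k(h, Y) = -1
(-8 + d(4))*k(-1, V(1, 4)) = (-8 + 6)*(-1) = -2*(-1) = 2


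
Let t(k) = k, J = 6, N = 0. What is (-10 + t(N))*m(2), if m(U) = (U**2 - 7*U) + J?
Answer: 40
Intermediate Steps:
m(U) = 6 + U**2 - 7*U (m(U) = (U**2 - 7*U) + 6 = 6 + U**2 - 7*U)
(-10 + t(N))*m(2) = (-10 + 0)*(6 + 2**2 - 7*2) = -10*(6 + 4 - 14) = -10*(-4) = 40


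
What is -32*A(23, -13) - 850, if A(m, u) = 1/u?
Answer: -11018/13 ≈ -847.54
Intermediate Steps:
-32*A(23, -13) - 850 = -32/(-13) - 850 = -32*(-1/13) - 850 = 32/13 - 850 = -11018/13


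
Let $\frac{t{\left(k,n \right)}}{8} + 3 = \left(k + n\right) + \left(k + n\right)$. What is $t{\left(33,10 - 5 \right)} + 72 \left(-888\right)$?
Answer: $-63352$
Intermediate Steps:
$t{\left(k,n \right)} = -24 + 16 k + 16 n$ ($t{\left(k,n \right)} = -24 + 8 \left(\left(k + n\right) + \left(k + n\right)\right) = -24 + 8 \left(2 k + 2 n\right) = -24 + \left(16 k + 16 n\right) = -24 + 16 k + 16 n$)
$t{\left(33,10 - 5 \right)} + 72 \left(-888\right) = \left(-24 + 16 \cdot 33 + 16 \left(10 - 5\right)\right) + 72 \left(-888\right) = \left(-24 + 528 + 16 \left(10 - 5\right)\right) - 63936 = \left(-24 + 528 + 16 \cdot 5\right) - 63936 = \left(-24 + 528 + 80\right) - 63936 = 584 - 63936 = -63352$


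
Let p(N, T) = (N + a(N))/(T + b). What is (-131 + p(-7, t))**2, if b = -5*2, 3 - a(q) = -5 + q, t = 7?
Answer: 160801/9 ≈ 17867.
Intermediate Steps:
a(q) = 8 - q (a(q) = 3 - (-5 + q) = 3 + (5 - q) = 8 - q)
b = -10
p(N, T) = 8/(-10 + T) (p(N, T) = (N + (8 - N))/(T - 10) = 8/(-10 + T))
(-131 + p(-7, t))**2 = (-131 + 8/(-10 + 7))**2 = (-131 + 8/(-3))**2 = (-131 + 8*(-1/3))**2 = (-131 - 8/3)**2 = (-401/3)**2 = 160801/9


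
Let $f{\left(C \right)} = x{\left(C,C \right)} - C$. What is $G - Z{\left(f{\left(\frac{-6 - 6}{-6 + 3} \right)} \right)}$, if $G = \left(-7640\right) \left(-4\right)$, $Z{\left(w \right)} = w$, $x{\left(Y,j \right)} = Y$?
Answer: $30560$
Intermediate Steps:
$f{\left(C \right)} = 0$ ($f{\left(C \right)} = C - C = 0$)
$G = 30560$
$G - Z{\left(f{\left(\frac{-6 - 6}{-6 + 3} \right)} \right)} = 30560 - 0 = 30560 + 0 = 30560$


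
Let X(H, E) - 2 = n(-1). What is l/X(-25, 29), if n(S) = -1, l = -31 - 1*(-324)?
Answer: 293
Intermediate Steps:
l = 293 (l = -31 + 324 = 293)
X(H, E) = 1 (X(H, E) = 2 - 1 = 1)
l/X(-25, 29) = 293/1 = 293*1 = 293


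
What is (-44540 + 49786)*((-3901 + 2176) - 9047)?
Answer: -56509912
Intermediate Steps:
(-44540 + 49786)*((-3901 + 2176) - 9047) = 5246*(-1725 - 9047) = 5246*(-10772) = -56509912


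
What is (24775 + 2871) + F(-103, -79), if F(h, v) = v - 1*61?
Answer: 27506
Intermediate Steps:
F(h, v) = -61 + v (F(h, v) = v - 61 = -61 + v)
(24775 + 2871) + F(-103, -79) = (24775 + 2871) + (-61 - 79) = 27646 - 140 = 27506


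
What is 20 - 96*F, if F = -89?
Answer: 8564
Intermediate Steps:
20 - 96*F = 20 - 96*(-89) = 20 + 8544 = 8564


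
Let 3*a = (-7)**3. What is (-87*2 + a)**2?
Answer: 748225/9 ≈ 83136.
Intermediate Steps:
a = -343/3 (a = (1/3)*(-7)**3 = (1/3)*(-343) = -343/3 ≈ -114.33)
(-87*2 + a)**2 = (-87*2 - 343/3)**2 = (-174 - 343/3)**2 = (-865/3)**2 = 748225/9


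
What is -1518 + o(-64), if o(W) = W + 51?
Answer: -1531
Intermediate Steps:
o(W) = 51 + W
-1518 + o(-64) = -1518 + (51 - 64) = -1518 - 13 = -1531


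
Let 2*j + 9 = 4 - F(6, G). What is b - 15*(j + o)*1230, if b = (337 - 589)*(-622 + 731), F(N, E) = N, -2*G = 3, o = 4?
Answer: 207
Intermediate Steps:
G = -3/2 (G = -½*3 = -3/2 ≈ -1.5000)
j = -11/2 (j = -9/2 + (4 - 1*6)/2 = -9/2 + (4 - 6)/2 = -9/2 + (½)*(-2) = -9/2 - 1 = -11/2 ≈ -5.5000)
b = -27468 (b = -252*109 = -27468)
b - 15*(j + o)*1230 = -27468 - 15*(-11/2 + 4)*1230 = -27468 - 15*(-3/2)*1230 = -27468 + (45/2)*1230 = -27468 + 27675 = 207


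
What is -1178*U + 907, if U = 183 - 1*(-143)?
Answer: -383121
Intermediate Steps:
U = 326 (U = 183 + 143 = 326)
-1178*U + 907 = -1178*326 + 907 = -384028 + 907 = -383121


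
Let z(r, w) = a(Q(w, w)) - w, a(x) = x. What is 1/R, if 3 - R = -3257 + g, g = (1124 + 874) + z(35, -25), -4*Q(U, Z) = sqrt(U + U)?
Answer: 9896/12241377 - 10*I*sqrt(2)/12241377 ≈ 0.00080841 - 1.1553e-6*I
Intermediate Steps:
Q(U, Z) = -sqrt(2)*sqrt(U)/4 (Q(U, Z) = -sqrt(U + U)/4 = -sqrt(2)*sqrt(U)/4)
z(r, w) = -w - sqrt(2)*sqrt(w)/4 (z(r, w) = -sqrt(2)*sqrt(w)/4 - w = -w - sqrt(2)*sqrt(w)/4)
g = 2023 - 5*I*sqrt(2)/4 (g = (1124 + 874) + (-1*(-25) - sqrt(2)*sqrt(-25)/4) = 1998 + (25 - sqrt(2)*5*I/4) = 1998 + (25 - 5*I*sqrt(2)/4) = 2023 - 5*I*sqrt(2)/4 ≈ 2023.0 - 1.7678*I)
R = 1237 + 5*I*sqrt(2)/4 (R = 3 - (-3257 + (2023 - 5*I*sqrt(2)/4)) = 3 - (-1234 - 5*I*sqrt(2)/4) = 3 + (1234 + 5*I*sqrt(2)/4) = 1237 + 5*I*sqrt(2)/4 ≈ 1237.0 + 1.7678*I)
1/R = 1/(1237 + 5*I*sqrt(2)/4)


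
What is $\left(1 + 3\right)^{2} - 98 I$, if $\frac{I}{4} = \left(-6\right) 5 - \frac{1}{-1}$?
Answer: $11384$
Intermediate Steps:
$I = -116$ ($I = 4 \left(\left(-6\right) 5 - \frac{1}{-1}\right) = 4 \left(-30 - -1\right) = 4 \left(-30 + 1\right) = 4 \left(-29\right) = -116$)
$\left(1 + 3\right)^{2} - 98 I = \left(1 + 3\right)^{2} - -11368 = 4^{2} + 11368 = 16 + 11368 = 11384$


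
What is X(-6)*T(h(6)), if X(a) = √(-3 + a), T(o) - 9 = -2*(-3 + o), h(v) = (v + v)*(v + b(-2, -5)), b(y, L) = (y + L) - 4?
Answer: 405*I ≈ 405.0*I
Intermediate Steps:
b(y, L) = -4 + L + y (b(y, L) = (L + y) - 4 = -4 + L + y)
h(v) = 2*v*(-11 + v) (h(v) = (v + v)*(v + (-4 - 5 - 2)) = (2*v)*(v - 11) = (2*v)*(-11 + v) = 2*v*(-11 + v))
T(o) = 15 - 2*o (T(o) = 9 - 2*(-3 + o) = 9 + (6 - 2*o) = 15 - 2*o)
X(-6)*T(h(6)) = √(-3 - 6)*(15 - 4*6*(-11 + 6)) = √(-9)*(15 - 4*6*(-5)) = (3*I)*(15 - 2*(-60)) = (3*I)*(15 + 120) = (3*I)*135 = 405*I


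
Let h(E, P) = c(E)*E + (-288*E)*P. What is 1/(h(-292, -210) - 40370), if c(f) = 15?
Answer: -1/17704910 ≈ -5.6481e-8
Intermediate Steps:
h(E, P) = 15*E - 288*E*P (h(E, P) = 15*E + (-288*E)*P = 15*E - 288*E*P)
1/(h(-292, -210) - 40370) = 1/(3*(-292)*(5 - 96*(-210)) - 40370) = 1/(3*(-292)*(5 + 20160) - 40370) = 1/(3*(-292)*20165 - 40370) = 1/(-17664540 - 40370) = 1/(-17704910) = -1/17704910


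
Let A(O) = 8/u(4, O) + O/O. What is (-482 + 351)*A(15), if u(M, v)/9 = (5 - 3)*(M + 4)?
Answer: -2489/18 ≈ -138.28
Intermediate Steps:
u(M, v) = 72 + 18*M (u(M, v) = 9*((5 - 3)*(M + 4)) = 9*(2*(4 + M)) = 9*(8 + 2*M) = 72 + 18*M)
A(O) = 19/18 (A(O) = 8/(72 + 18*4) + O/O = 8/(72 + 72) + 1 = 8/144 + 1 = 8*(1/144) + 1 = 1/18 + 1 = 19/18)
(-482 + 351)*A(15) = (-482 + 351)*(19/18) = -131*19/18 = -2489/18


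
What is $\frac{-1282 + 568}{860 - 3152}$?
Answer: $\frac{119}{382} \approx 0.31152$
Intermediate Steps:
$\frac{-1282 + 568}{860 - 3152} = - \frac{714}{-2292} = \left(-714\right) \left(- \frac{1}{2292}\right) = \frac{119}{382}$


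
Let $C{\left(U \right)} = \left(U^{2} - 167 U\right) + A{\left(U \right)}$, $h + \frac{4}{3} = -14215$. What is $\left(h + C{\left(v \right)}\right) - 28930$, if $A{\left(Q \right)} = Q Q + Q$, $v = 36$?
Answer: $- \frac{139591}{3} \approx -46530.0$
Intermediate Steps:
$h = - \frac{42649}{3}$ ($h = - \frac{4}{3} - 14215 = - \frac{42649}{3} \approx -14216.0$)
$A{\left(Q \right)} = Q + Q^{2}$ ($A{\left(Q \right)} = Q^{2} + Q = Q + Q^{2}$)
$C{\left(U \right)} = U^{2} - 167 U + U \left(1 + U\right)$ ($C{\left(U \right)} = \left(U^{2} - 167 U\right) + U \left(1 + U\right) = U^{2} - 167 U + U \left(1 + U\right)$)
$\left(h + C{\left(v \right)}\right) - 28930 = \left(- \frac{42649}{3} + 2 \cdot 36 \left(-83 + 36\right)\right) - 28930 = \left(- \frac{42649}{3} + 2 \cdot 36 \left(-47\right)\right) - 28930 = \left(- \frac{42649}{3} - 3384\right) - 28930 = - \frac{52801}{3} - 28930 = - \frac{139591}{3}$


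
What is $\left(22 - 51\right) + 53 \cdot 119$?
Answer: $6278$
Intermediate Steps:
$\left(22 - 51\right) + 53 \cdot 119 = \left(22 - 51\right) + 6307 = -29 + 6307 = 6278$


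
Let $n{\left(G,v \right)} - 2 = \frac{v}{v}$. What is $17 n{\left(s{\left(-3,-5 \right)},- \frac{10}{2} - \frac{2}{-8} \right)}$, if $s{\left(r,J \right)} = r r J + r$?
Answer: $51$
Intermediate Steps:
$s{\left(r,J \right)} = r + J r^{2}$ ($s{\left(r,J \right)} = r^{2} J + r = J r^{2} + r = r + J r^{2}$)
$n{\left(G,v \right)} = 3$ ($n{\left(G,v \right)} = 2 + \frac{v}{v} = 2 + 1 = 3$)
$17 n{\left(s{\left(-3,-5 \right)},- \frac{10}{2} - \frac{2}{-8} \right)} = 17 \cdot 3 = 51$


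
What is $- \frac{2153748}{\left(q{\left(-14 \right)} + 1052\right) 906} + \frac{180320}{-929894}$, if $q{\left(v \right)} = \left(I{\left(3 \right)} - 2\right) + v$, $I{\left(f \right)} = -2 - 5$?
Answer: $- \frac{25843630838}{10320428559} \approx -2.5041$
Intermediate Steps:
$I{\left(f \right)} = -7$
$q{\left(v \right)} = -9 + v$ ($q{\left(v \right)} = \left(-7 - 2\right) + v = -9 + v$)
$- \frac{2153748}{\left(q{\left(-14 \right)} + 1052\right) 906} + \frac{180320}{-929894} = - \frac{2153748}{\left(\left(-9 - 14\right) + 1052\right) 906} + \frac{180320}{-929894} = - \frac{2153748}{\left(-23 + 1052\right) 906} + 180320 \left(- \frac{1}{929894}\right) = - \frac{2153748}{1029 \cdot 906} - \frac{12880}{66421} = - \frac{2153748}{932274} - \frac{12880}{66421} = \left(-2153748\right) \frac{1}{932274} - \frac{12880}{66421} = - \frac{358958}{155379} - \frac{12880}{66421} = - \frac{25843630838}{10320428559}$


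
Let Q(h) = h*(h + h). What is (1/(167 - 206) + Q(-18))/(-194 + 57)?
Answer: -25271/5343 ≈ -4.7297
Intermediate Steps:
Q(h) = 2*h² (Q(h) = h*(2*h) = 2*h²)
(1/(167 - 206) + Q(-18))/(-194 + 57) = (1/(167 - 206) + 2*(-18)²)/(-194 + 57) = (1/(-39) + 2*324)/(-137) = (-1/39 + 648)*(-1/137) = (25271/39)*(-1/137) = -25271/5343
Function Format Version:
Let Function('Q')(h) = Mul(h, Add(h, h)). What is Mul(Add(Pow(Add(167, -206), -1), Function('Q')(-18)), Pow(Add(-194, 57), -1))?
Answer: Rational(-25271, 5343) ≈ -4.7297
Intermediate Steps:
Function('Q')(h) = Mul(2, Pow(h, 2)) (Function('Q')(h) = Mul(h, Mul(2, h)) = Mul(2, Pow(h, 2)))
Mul(Add(Pow(Add(167, -206), -1), Function('Q')(-18)), Pow(Add(-194, 57), -1)) = Mul(Add(Pow(Add(167, -206), -1), Mul(2, Pow(-18, 2))), Pow(Add(-194, 57), -1)) = Mul(Add(Pow(-39, -1), Mul(2, 324)), Pow(-137, -1)) = Mul(Add(Rational(-1, 39), 648), Rational(-1, 137)) = Mul(Rational(25271, 39), Rational(-1, 137)) = Rational(-25271, 5343)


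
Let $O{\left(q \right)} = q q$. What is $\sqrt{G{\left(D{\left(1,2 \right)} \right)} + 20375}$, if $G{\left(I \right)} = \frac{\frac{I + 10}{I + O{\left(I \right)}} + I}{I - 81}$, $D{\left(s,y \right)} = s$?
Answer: $\frac{\sqrt{32599870}}{40} \approx 142.74$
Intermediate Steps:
$O{\left(q \right)} = q^{2}$
$G{\left(I \right)} = \frac{I + \frac{10 + I}{I + I^{2}}}{-81 + I}$ ($G{\left(I \right)} = \frac{\frac{I + 10}{I + I^{2}} + I}{I - 81} = \frac{\frac{10 + I}{I + I^{2}} + I}{-81 + I} = \frac{I + \frac{10 + I}{I + I^{2}}}{-81 + I}$)
$\sqrt{G{\left(D{\left(1,2 \right)} \right)} + 20375} = \sqrt{\frac{10 + 1 + 1^{2} + 1^{3}}{1 \left(-81 + 1^{2} - 80\right)} + 20375} = \sqrt{1 \frac{1}{-81 + 1 - 80} \left(10 + 1 + 1 + 1\right) + 20375} = \sqrt{1 \frac{1}{-160} \cdot 13 + 20375} = \sqrt{1 \left(- \frac{1}{160}\right) 13 + 20375} = \sqrt{- \frac{13}{160} + 20375} = \sqrt{\frac{3259987}{160}} = \frac{\sqrt{32599870}}{40}$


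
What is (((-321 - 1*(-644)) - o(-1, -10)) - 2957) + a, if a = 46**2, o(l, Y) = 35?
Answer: -553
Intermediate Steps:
a = 2116
(((-321 - 1*(-644)) - o(-1, -10)) - 2957) + a = (((-321 - 1*(-644)) - 1*35) - 2957) + 2116 = (((-321 + 644) - 35) - 2957) + 2116 = ((323 - 35) - 2957) + 2116 = (288 - 2957) + 2116 = -2669 + 2116 = -553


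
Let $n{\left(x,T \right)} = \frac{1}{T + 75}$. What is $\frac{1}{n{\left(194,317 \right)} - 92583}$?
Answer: $- \frac{392}{36292535} \approx -1.0801 \cdot 10^{-5}$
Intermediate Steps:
$n{\left(x,T \right)} = \frac{1}{75 + T}$
$\frac{1}{n{\left(194,317 \right)} - 92583} = \frac{1}{\frac{1}{75 + 317} - 92583} = \frac{1}{\frac{1}{392} - 92583} = \frac{1}{- \frac{36292535}{392}} = - \frac{392}{36292535}$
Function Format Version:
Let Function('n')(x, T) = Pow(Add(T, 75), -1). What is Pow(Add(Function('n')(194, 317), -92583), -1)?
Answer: Rational(-392, 36292535) ≈ -1.0801e-5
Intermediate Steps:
Function('n')(x, T) = Pow(Add(75, T), -1)
Pow(Add(Function('n')(194, 317), -92583), -1) = Pow(Add(Pow(Add(75, 317), -1), -92583), -1) = Pow(Add(Pow(392, -1), -92583), -1) = Pow(Add(Rational(1, 392), -92583), -1) = Pow(Rational(-36292535, 392), -1) = Rational(-392, 36292535)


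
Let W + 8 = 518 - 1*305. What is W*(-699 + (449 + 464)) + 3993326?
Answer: 4037196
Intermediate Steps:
W = 205 (W = -8 + (518 - 1*305) = -8 + (518 - 305) = -8 + 213 = 205)
W*(-699 + (449 + 464)) + 3993326 = 205*(-699 + (449 + 464)) + 3993326 = 205*(-699 + 913) + 3993326 = 205*214 + 3993326 = 43870 + 3993326 = 4037196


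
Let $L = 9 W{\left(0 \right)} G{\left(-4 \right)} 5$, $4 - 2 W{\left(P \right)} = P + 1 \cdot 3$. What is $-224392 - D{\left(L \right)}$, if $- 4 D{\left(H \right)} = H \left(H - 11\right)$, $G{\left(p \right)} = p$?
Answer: $- \frac{444239}{2} \approx -2.2212 \cdot 10^{5}$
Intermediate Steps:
$W{\left(P \right)} = \frac{1}{2} - \frac{P}{2}$ ($W{\left(P \right)} = 2 - \frac{P + 1 \cdot 3}{2} = 2 - \frac{P + 3}{2} = 2 - \frac{3 + P}{2} = 2 - \left(\frac{3}{2} + \frac{P}{2}\right) = \frac{1}{2} - \frac{P}{2}$)
$L = -90$ ($L = 9 \left(\frac{1}{2} - 0\right) \left(\left(-4\right) 5\right) = 9 \left(\frac{1}{2} + 0\right) \left(-20\right) = 9 \cdot \frac{1}{2} \left(-20\right) = \frac{9}{2} \left(-20\right) = -90$)
$D{\left(H \right)} = - \frac{H \left(-11 + H\right)}{4}$ ($D{\left(H \right)} = - \frac{H \left(H - 11\right)}{4} = - \frac{H \left(-11 + H\right)}{4}$)
$-224392 - D{\left(L \right)} = -224392 - \frac{1}{4} \left(-90\right) \left(11 - -90\right) = -224392 - \frac{1}{4} \left(-90\right) \left(11 + 90\right) = -224392 - \frac{1}{4} \left(-90\right) 101 = -224392 - - \frac{4545}{2} = -224392 + \frac{4545}{2} = - \frac{444239}{2}$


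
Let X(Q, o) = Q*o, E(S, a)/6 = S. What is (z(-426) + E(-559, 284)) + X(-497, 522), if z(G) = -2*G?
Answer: -261936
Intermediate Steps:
E(S, a) = 6*S
(z(-426) + E(-559, 284)) + X(-497, 522) = (-2*(-426) + 6*(-559)) - 497*522 = (852 - 3354) - 259434 = -2502 - 259434 = -261936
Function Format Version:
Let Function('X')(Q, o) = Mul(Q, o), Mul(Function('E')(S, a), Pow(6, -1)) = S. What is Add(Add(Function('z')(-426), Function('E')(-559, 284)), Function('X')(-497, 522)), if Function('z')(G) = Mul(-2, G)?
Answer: -261936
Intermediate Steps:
Function('E')(S, a) = Mul(6, S)
Add(Add(Function('z')(-426), Function('E')(-559, 284)), Function('X')(-497, 522)) = Add(Add(Mul(-2, -426), Mul(6, -559)), Mul(-497, 522)) = Add(Add(852, -3354), -259434) = Add(-2502, -259434) = -261936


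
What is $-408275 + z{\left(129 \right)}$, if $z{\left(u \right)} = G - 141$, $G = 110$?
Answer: $-408306$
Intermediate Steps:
$z{\left(u \right)} = -31$ ($z{\left(u \right)} = 110 - 141 = -31$)
$-408275 + z{\left(129 \right)} = -408275 - 31 = -408306$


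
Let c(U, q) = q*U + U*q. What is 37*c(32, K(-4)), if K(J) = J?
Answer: -9472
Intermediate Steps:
c(U, q) = 2*U*q (c(U, q) = U*q + U*q = 2*U*q)
37*c(32, K(-4)) = 37*(2*32*(-4)) = 37*(-256) = -9472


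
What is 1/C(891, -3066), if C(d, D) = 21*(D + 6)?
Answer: -1/64260 ≈ -1.5562e-5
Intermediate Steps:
C(d, D) = 126 + 21*D (C(d, D) = 21*(6 + D) = 126 + 21*D)
1/C(891, -3066) = 1/(126 + 21*(-3066)) = 1/(126 - 64386) = 1/(-64260) = -1/64260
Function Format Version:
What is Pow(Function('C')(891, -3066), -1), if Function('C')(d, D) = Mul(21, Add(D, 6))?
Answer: Rational(-1, 64260) ≈ -1.5562e-5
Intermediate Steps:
Function('C')(d, D) = Add(126, Mul(21, D)) (Function('C')(d, D) = Mul(21, Add(6, D)) = Add(126, Mul(21, D)))
Pow(Function('C')(891, -3066), -1) = Pow(Add(126, Mul(21, -3066)), -1) = Pow(Add(126, -64386), -1) = Pow(-64260, -1) = Rational(-1, 64260)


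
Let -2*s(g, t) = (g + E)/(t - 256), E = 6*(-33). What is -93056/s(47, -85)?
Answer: 63464192/151 ≈ 4.2029e+5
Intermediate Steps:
E = -198
s(g, t) = -(-198 + g)/(2*(-256 + t)) (s(g, t) = -(g - 198)/(2*(t - 256)) = -(-198 + g)/(2*(-256 + t)))
-93056/s(47, -85) = -93056*2*(-256 - 85)/(198 - 1*47) = -93056*(-682/(198 - 47)) = -93056/((½)*(-1/341)*151) = -93056/(-151/682) = -93056*(-682/151) = 63464192/151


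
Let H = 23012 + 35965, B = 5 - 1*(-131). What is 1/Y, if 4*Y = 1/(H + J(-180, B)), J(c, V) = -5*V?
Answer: 233188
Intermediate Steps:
B = 136 (B = 5 + 131 = 136)
H = 58977
Y = 1/233188 (Y = 1/(4*(58977 - 5*136)) = 1/(4*(58977 - 680)) = (1/4)/58297 = (1/4)*(1/58297) = 1/233188 ≈ 4.2884e-6)
1/Y = 1/(1/233188) = 233188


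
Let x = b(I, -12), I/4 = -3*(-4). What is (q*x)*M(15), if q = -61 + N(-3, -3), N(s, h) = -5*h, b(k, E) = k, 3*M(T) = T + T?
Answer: -22080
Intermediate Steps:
M(T) = 2*T/3 (M(T) = (T + T)/3 = (2*T)/3 = 2*T/3)
I = 48 (I = 4*(-3*(-4)) = 4*12 = 48)
x = 48
q = -46 (q = -61 - 5*(-3) = -61 + 15 = -46)
(q*x)*M(15) = (-46*48)*((⅔)*15) = -2208*10 = -22080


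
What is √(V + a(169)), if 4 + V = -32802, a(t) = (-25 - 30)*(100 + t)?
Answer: 3*I*√5289 ≈ 218.18*I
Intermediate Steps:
a(t) = -5500 - 55*t (a(t) = -55*(100 + t) = -5500 - 55*t)
V = -32806 (V = -4 - 32802 = -32806)
√(V + a(169)) = √(-32806 + (-5500 - 55*169)) = √(-32806 + (-5500 - 9295)) = √(-32806 - 14795) = √(-47601) = 3*I*√5289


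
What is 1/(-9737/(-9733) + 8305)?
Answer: 9733/80842302 ≈ 0.00012039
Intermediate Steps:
1/(-9737/(-9733) + 8305) = 1/(-9737*(-1/9733) + 8305) = 1/(9737/9733 + 8305) = 1/(80842302/9733) = 9733/80842302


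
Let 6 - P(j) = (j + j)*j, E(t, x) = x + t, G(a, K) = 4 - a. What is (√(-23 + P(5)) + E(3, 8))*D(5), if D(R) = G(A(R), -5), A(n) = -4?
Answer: 88 + 8*I*√67 ≈ 88.0 + 65.483*I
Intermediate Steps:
E(t, x) = t + x
P(j) = 6 - 2*j² (P(j) = 6 - (j + j)*j = 6 - 2*j*j = 6 - 2*j²)
D(R) = 8 (D(R) = 4 - 1*(-4) = 4 + 4 = 8)
(√(-23 + P(5)) + E(3, 8))*D(5) = (√(-23 + (6 - 2*5²)) + (3 + 8))*8 = (√(-23 + (6 - 2*25)) + 11)*8 = (√(-23 + (6 - 50)) + 11)*8 = (√(-23 - 44) + 11)*8 = (√(-67) + 11)*8 = (I*√67 + 11)*8 = (11 + I*√67)*8 = 88 + 8*I*√67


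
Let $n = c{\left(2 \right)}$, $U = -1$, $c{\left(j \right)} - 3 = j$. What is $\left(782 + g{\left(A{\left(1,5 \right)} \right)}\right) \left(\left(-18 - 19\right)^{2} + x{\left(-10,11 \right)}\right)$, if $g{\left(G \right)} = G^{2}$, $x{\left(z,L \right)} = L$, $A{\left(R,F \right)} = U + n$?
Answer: $1101240$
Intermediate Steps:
$c{\left(j \right)} = 3 + j$
$n = 5$ ($n = 3 + 2 = 5$)
$A{\left(R,F \right)} = 4$ ($A{\left(R,F \right)} = -1 + 5 = 4$)
$\left(782 + g{\left(A{\left(1,5 \right)} \right)}\right) \left(\left(-18 - 19\right)^{2} + x{\left(-10,11 \right)}\right) = \left(782 + 4^{2}\right) \left(\left(-18 - 19\right)^{2} + 11\right) = \left(782 + 16\right) \left(\left(-37\right)^{2} + 11\right) = 798 \left(1369 + 11\right) = 798 \cdot 1380 = 1101240$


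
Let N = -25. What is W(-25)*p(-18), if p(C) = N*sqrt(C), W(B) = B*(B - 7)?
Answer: -60000*I*sqrt(2) ≈ -84853.0*I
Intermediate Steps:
W(B) = B*(-7 + B)
p(C) = -25*sqrt(C)
W(-25)*p(-18) = (-25*(-7 - 25))*(-75*I*sqrt(2)) = (-25*(-32))*(-75*I*sqrt(2)) = 800*(-75*I*sqrt(2)) = -60000*I*sqrt(2)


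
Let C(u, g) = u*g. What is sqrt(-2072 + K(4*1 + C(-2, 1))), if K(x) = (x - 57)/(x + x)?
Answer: 9*I*sqrt(103)/2 ≈ 45.67*I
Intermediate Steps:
C(u, g) = g*u
K(x) = (-57 + x)/(2*x) (K(x) = (-57 + x)/((2*x)) = (-57 + x)*(1/(2*x)) = (-57 + x)/(2*x))
sqrt(-2072 + K(4*1 + C(-2, 1))) = sqrt(-2072 + (-57 + (4*1 + 1*(-2)))/(2*(4*1 + 1*(-2)))) = sqrt(-2072 + (-57 + (4 - 2))/(2*(4 - 2))) = sqrt(-2072 + (1/2)*(-57 + 2)/2) = sqrt(-2072 + (1/2)*(1/2)*(-55)) = sqrt(-2072 - 55/4) = sqrt(-8343/4) = 9*I*sqrt(103)/2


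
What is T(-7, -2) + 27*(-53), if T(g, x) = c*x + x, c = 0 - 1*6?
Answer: -1421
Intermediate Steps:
c = -6 (c = 0 - 6 = -6)
T(g, x) = -5*x (T(g, x) = -6*x + x = -5*x)
T(-7, -2) + 27*(-53) = -5*(-2) + 27*(-53) = 10 - 1431 = -1421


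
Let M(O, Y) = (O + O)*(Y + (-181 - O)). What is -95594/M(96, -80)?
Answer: 47797/34272 ≈ 1.3946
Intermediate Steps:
M(O, Y) = 2*O*(-181 + Y - O) (M(O, Y) = (2*O)*(-181 + Y - O) = 2*O*(-181 + Y - O))
-95594/M(96, -80) = -95594*1/(192*(-181 - 80 - 1*96)) = -95594*1/(192*(-181 - 80 - 96)) = -95594/(2*96*(-357)) = -95594/(-68544) = -95594*(-1/68544) = 47797/34272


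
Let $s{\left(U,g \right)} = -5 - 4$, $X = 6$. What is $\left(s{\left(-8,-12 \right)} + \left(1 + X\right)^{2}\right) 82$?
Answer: $3280$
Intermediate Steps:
$s{\left(U,g \right)} = -9$ ($s{\left(U,g \right)} = -5 - 4 = -9$)
$\left(s{\left(-8,-12 \right)} + \left(1 + X\right)^{2}\right) 82 = \left(-9 + \left(1 + 6\right)^{2}\right) 82 = \left(-9 + 7^{2}\right) 82 = \left(-9 + 49\right) 82 = 40 \cdot 82 = 3280$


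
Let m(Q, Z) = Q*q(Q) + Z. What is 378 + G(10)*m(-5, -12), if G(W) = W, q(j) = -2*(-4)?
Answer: -142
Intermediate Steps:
q(j) = 8
m(Q, Z) = Z + 8*Q (m(Q, Z) = Q*8 + Z = 8*Q + Z = Z + 8*Q)
378 + G(10)*m(-5, -12) = 378 + 10*(-12 + 8*(-5)) = 378 + 10*(-12 - 40) = 378 + 10*(-52) = 378 - 520 = -142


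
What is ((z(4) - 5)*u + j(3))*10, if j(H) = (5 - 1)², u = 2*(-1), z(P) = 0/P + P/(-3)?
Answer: 860/3 ≈ 286.67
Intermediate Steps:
z(P) = -P/3 (z(P) = 0 + P*(-⅓) = 0 - P/3 = -P/3)
u = -2
j(H) = 16 (j(H) = 4² = 16)
((z(4) - 5)*u + j(3))*10 = ((-⅓*4 - 5)*(-2) + 16)*10 = ((-4/3 - 5)*(-2) + 16)*10 = (-19/3*(-2) + 16)*10 = (38/3 + 16)*10 = (86/3)*10 = 860/3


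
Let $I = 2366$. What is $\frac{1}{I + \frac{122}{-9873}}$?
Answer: $\frac{9873}{23359396} \approx 0.00042266$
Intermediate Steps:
$\frac{1}{I + \frac{122}{-9873}} = \frac{1}{2366 + \frac{122}{-9873}} = \frac{1}{2366 + 122 \left(- \frac{1}{9873}\right)} = \frac{1}{2366 - \frac{122}{9873}} = \frac{1}{\frac{23359396}{9873}} = \frac{9873}{23359396}$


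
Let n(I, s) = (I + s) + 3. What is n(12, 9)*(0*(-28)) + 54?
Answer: 54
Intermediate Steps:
n(I, s) = 3 + I + s
n(12, 9)*(0*(-28)) + 54 = (3 + 12 + 9)*(0*(-28)) + 54 = 24*0 + 54 = 0 + 54 = 54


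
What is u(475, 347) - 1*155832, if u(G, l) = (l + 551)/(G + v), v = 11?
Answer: -37866727/243 ≈ -1.5583e+5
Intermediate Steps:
u(G, l) = (551 + l)/(11 + G) (u(G, l) = (l + 551)/(G + 11) = (551 + l)/(11 + G))
u(475, 347) - 1*155832 = (551 + 347)/(11 + 475) - 1*155832 = 898/486 - 155832 = (1/486)*898 - 155832 = 449/243 - 155832 = -37866727/243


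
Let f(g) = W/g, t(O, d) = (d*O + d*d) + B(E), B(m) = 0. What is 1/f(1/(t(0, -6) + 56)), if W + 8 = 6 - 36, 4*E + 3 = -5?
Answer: -1/3496 ≈ -0.00028604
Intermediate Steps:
E = -2 (E = -¾ + (¼)*(-5) = -¾ - 5/4 = -2)
t(O, d) = d² + O*d (t(O, d) = (d*O + d*d) + 0 = (O*d + d²) + 0 = (d² + O*d) + 0 = d² + O*d)
W = -38 (W = -8 + (6 - 36) = -8 - 30 = -38)
f(g) = -38/g
1/f(1/(t(0, -6) + 56)) = 1/(-(2128 - 228*(0 - 6))) = 1/(-38/(1/(-6*(-6) + 56))) = 1/(-38/(1/(36 + 56))) = 1/(-38/(1/92)) = 1/(-38/1/92) = 1/(-38*92) = 1/(-3496) = -1/3496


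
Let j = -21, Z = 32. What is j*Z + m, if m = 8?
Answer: -664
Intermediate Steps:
j*Z + m = -21*32 + 8 = -672 + 8 = -664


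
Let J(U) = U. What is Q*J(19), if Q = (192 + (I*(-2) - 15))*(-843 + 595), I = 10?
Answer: -739784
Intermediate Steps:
Q = -38936 (Q = (192 + (10*(-2) - 15))*(-843 + 595) = (192 + (-20 - 15))*(-248) = (192 - 35)*(-248) = 157*(-248) = -38936)
Q*J(19) = -38936*19 = -739784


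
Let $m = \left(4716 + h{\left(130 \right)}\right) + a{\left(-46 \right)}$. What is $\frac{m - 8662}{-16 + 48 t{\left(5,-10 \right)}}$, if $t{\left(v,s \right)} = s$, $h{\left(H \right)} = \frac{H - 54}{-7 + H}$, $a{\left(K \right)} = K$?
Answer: $\frac{122735}{15252} \approx 8.0471$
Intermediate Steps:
$h{\left(H \right)} = \frac{-54 + H}{-7 + H}$
$m = \frac{574486}{123}$ ($m = \left(4716 + \frac{-54 + 130}{-7 + 130}\right) - 46 = \left(4716 + \frac{1}{123} \cdot 76\right) - 46 = \left(4716 + \frac{76}{123}\right) - 46 = \frac{580144}{123} - 46 = \frac{574486}{123} \approx 4670.6$)
$\frac{m - 8662}{-16 + 48 t{\left(5,-10 \right)}} = \frac{\frac{574486}{123} - 8662}{-16 + 48 \left(-10\right)} = \frac{\frac{574486}{123} - 8662}{-16 - 480} = - \frac{490940}{123 \left(-496\right)} = \left(- \frac{490940}{123}\right) \left(- \frac{1}{496}\right) = \frac{122735}{15252}$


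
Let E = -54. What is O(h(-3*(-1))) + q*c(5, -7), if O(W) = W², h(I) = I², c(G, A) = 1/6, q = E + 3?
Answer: 145/2 ≈ 72.500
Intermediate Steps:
q = -51 (q = -54 + 3 = -51)
c(G, A) = ⅙
O(h(-3*(-1))) + q*c(5, -7) = ((-3*(-1))²)² - 51*⅙ = (3²)² - 17/2 = 9² - 17/2 = 81 - 17/2 = 145/2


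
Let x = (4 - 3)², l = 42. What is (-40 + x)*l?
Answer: -1638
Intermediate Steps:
x = 1 (x = 1² = 1)
(-40 + x)*l = (-40 + 1)*42 = -39*42 = -1638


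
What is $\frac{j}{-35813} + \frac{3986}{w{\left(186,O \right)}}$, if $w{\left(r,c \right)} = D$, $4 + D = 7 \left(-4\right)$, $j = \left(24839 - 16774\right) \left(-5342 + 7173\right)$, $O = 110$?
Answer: $- \frac{307647549}{573008} \approx -536.9$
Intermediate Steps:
$j = 14767015$ ($j = 8065 \cdot 1831 = 14767015$)
$D = -32$ ($D = -4 + 7 \left(-4\right) = -4 - 28 = -32$)
$w{\left(r,c \right)} = -32$
$\frac{j}{-35813} + \frac{3986}{w{\left(186,O \right)}} = \frac{14767015}{-35813} + \frac{3986}{-32} = 14767015 \left(- \frac{1}{35813}\right) + 3986 \left(- \frac{1}{32}\right) = - \frac{14767015}{35813} - \frac{1993}{16} = - \frac{307647549}{573008}$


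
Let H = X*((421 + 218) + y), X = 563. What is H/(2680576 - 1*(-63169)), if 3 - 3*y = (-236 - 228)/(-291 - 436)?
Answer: 785596688/5984107845 ≈ 0.13128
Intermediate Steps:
y = 1717/2181 (y = 1 - (-236 - 228)/(3*(-291 - 436)) = 1 - (-464)/(3*(-727)) = 1 - (-464)*(-1)/(3*727) = 1 - 1/3*464/727 = 1 - 464/2181 = 1717/2181 ≈ 0.78725)
H = 785596688/2181 (H = 563*((421 + 218) + 1717/2181) = 563*(639 + 1717/2181) = 563*(1395376/2181) = 785596688/2181 ≈ 3.6020e+5)
H/(2680576 - 1*(-63169)) = 785596688/(2181*(2680576 - 1*(-63169))) = 785596688/(2181*(2680576 + 63169)) = (785596688/2181)/2743745 = (785596688/2181)*(1/2743745) = 785596688/5984107845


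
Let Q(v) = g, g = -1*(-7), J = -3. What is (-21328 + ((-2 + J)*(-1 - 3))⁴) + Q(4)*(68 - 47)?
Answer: 138819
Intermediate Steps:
g = 7
Q(v) = 7
(-21328 + ((-2 + J)*(-1 - 3))⁴) + Q(4)*(68 - 47) = (-21328 + ((-2 - 3)*(-1 - 3))⁴) + 7*(68 - 47) = (-21328 + (-5*(-4))⁴) + 7*21 = (-21328 + 20⁴) + 147 = (-21328 + 160000) + 147 = 138672 + 147 = 138819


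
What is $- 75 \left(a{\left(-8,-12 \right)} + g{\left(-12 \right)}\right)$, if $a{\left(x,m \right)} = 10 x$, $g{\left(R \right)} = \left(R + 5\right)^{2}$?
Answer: $2325$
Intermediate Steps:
$g{\left(R \right)} = \left(5 + R\right)^{2}$
$- 75 \left(a{\left(-8,-12 \right)} + g{\left(-12 \right)}\right) = - 75 \left(10 \left(-8\right) + \left(5 - 12\right)^{2}\right) = - 75 \left(-80 + \left(-7\right)^{2}\right) = - 75 \left(-80 + 49\right) = \left(-75\right) \left(-31\right) = 2325$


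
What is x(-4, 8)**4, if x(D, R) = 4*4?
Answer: 65536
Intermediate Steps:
x(D, R) = 16
x(-4, 8)**4 = 16**4 = 65536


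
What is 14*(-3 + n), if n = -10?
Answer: -182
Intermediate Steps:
14*(-3 + n) = 14*(-3 - 10) = 14*(-13) = -182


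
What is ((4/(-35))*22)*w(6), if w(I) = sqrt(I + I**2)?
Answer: -88*sqrt(42)/35 ≈ -16.294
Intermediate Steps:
((4/(-35))*22)*w(6) = ((4/(-35))*22)*sqrt(6*(1 + 6)) = ((4*(-1/35))*22)*sqrt(6*7) = (-4/35*22)*sqrt(42) = -88*sqrt(42)/35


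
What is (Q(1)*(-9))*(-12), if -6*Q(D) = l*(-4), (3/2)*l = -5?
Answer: -240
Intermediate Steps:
l = -10/3 (l = (2/3)*(-5) = -10/3 ≈ -3.3333)
Q(D) = -20/9 (Q(D) = -(-5)*(-4)/9 = -1/6*40/3 = -20/9)
(Q(1)*(-9))*(-12) = -20/9*(-9)*(-12) = 20*(-12) = -240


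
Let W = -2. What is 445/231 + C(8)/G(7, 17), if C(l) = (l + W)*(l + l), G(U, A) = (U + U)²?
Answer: 3907/1617 ≈ 2.4162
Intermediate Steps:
G(U, A) = 4*U² (G(U, A) = (2*U)² = 4*U²)
C(l) = 2*l*(-2 + l) (C(l) = (l - 2)*(l + l) = (-2 + l)*(2*l) = 2*l*(-2 + l))
445/231 + C(8)/G(7, 17) = 445/231 + (2*8*(-2 + 8))/((4*7²)) = 445*(1/231) + (2*8*6)/((4*49)) = 445/231 + 96/196 = 445/231 + 96*(1/196) = 445/231 + 24/49 = 3907/1617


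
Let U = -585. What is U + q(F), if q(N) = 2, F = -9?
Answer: -583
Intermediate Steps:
U + q(F) = -585 + 2 = -583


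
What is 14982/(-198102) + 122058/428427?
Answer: 328911863/1571708251 ≈ 0.20927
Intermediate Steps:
14982/(-198102) + 122058/428427 = 14982*(-1/198102) + 122058*(1/428427) = -2497/33017 + 13562/47603 = 328911863/1571708251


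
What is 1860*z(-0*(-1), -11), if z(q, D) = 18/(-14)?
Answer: -16740/7 ≈ -2391.4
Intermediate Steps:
z(q, D) = -9/7 (z(q, D) = 18*(-1/14) = -9/7)
1860*z(-0*(-1), -11) = 1860*(-9/7) = -16740/7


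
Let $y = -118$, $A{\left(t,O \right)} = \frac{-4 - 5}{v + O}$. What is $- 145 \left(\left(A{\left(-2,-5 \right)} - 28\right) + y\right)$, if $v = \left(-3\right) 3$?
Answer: $\frac{295075}{14} \approx 21077.0$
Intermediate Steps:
$v = -9$
$A{\left(t,O \right)} = - \frac{9}{-9 + O}$ ($A{\left(t,O \right)} = \frac{-4 - 5}{-9 + O} = - \frac{9}{-9 + O}$)
$- 145 \left(\left(A{\left(-2,-5 \right)} - 28\right) + y\right) = - 145 \left(\left(- \frac{9}{-9 - 5} - 28\right) - 118\right) = - 145 \left(\left(- \frac{9}{-14} - 28\right) - 118\right) = - 145 \left(\left(\left(-9\right) \left(- \frac{1}{14}\right) - 28\right) - 118\right) = - 145 \left(\left(\frac{9}{14} - 28\right) - 118\right) = - 145 \left(- \frac{383}{14} - 118\right) = \left(-145\right) \left(- \frac{2035}{14}\right) = \frac{295075}{14}$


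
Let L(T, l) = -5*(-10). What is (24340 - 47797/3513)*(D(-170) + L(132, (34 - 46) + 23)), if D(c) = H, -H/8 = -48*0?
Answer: 4272931150/3513 ≈ 1.2163e+6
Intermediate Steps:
H = 0 (H = -(-384)*0 = -8*0 = 0)
D(c) = 0
L(T, l) = 50
(24340 - 47797/3513)*(D(-170) + L(132, (34 - 46) + 23)) = (24340 - 47797/3513)*(0 + 50) = (24340 - 47797*1/3513)*50 = (24340 - 47797/3513)*50 = (85458623/3513)*50 = 4272931150/3513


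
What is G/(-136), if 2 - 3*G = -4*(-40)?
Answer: 79/204 ≈ 0.38725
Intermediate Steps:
G = -158/3 (G = ⅔ - (-4)*(-40)/3 = ⅔ - ⅓*160 = ⅔ - 160/3 = -158/3 ≈ -52.667)
G/(-136) = -158/3/(-136) = -158/3*(-1/136) = 79/204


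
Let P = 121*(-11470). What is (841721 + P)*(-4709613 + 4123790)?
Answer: 319946645627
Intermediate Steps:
P = -1387870
(841721 + P)*(-4709613 + 4123790) = (841721 - 1387870)*(-4709613 + 4123790) = -546149*(-585823) = 319946645627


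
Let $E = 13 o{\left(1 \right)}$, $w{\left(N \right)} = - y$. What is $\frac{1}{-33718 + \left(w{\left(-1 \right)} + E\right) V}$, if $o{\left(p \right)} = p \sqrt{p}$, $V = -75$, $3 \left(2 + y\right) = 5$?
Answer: $- \frac{1}{34718} \approx -2.8804 \cdot 10^{-5}$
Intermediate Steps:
$y = - \frac{1}{3}$ ($y = -2 + \frac{1}{3} \cdot 5 = -2 + \frac{5}{3} = - \frac{1}{3} \approx -0.33333$)
$w{\left(N \right)} = \frac{1}{3}$ ($w{\left(N \right)} = \left(-1\right) \left(- \frac{1}{3}\right) = \frac{1}{3}$)
$o{\left(p \right)} = p^{\frac{3}{2}}$
$E = 13$ ($E = 13 \cdot 1^{\frac{3}{2}} = 13 \cdot 1 = 13$)
$\frac{1}{-33718 + \left(w{\left(-1 \right)} + E\right) V} = \frac{1}{-33718 + \left(\frac{1}{3} + 13\right) \left(-75\right)} = \frac{1}{-33718 + \frac{40}{3} \left(-75\right)} = \frac{1}{-33718 - 1000} = \frac{1}{-34718} = - \frac{1}{34718}$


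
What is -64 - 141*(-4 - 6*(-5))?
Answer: -3730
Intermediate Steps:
-64 - 141*(-4 - 6*(-5)) = -64 - 141*(-4 + 30) = -64 - 141*26 = -64 - 3666 = -3730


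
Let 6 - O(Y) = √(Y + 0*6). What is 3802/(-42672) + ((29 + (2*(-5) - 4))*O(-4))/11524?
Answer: -4996721/61469016 - 15*I/5762 ≈ -0.081288 - 0.0026033*I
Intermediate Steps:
O(Y) = 6 - √Y (O(Y) = 6 - √(Y + 0*6) = 6 - √(Y + 0) = 6 - √Y)
3802/(-42672) + ((29 + (2*(-5) - 4))*O(-4))/11524 = 3802/(-42672) + ((29 + (2*(-5) - 4))*(6 - √(-4)))/11524 = 3802*(-1/42672) + ((29 + (-10 - 4))*(6 - 2*I))*(1/11524) = -1901/21336 + ((29 - 14)*(6 - 2*I))*(1/11524) = -1901/21336 + (15*(6 - 2*I))*(1/11524) = -1901/21336 + (90 - 30*I)*(1/11524) = -1901/21336 + (45/5762 - 15*I/5762) = -4996721/61469016 - 15*I/5762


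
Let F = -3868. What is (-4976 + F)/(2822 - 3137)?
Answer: 2948/105 ≈ 28.076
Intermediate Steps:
(-4976 + F)/(2822 - 3137) = (-4976 - 3868)/(2822 - 3137) = -8844/(-315) = -8844*(-1/315) = 2948/105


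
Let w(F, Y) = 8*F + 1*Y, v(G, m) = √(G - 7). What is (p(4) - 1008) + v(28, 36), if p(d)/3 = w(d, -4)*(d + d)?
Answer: -336 + √21 ≈ -331.42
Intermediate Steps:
v(G, m) = √(-7 + G)
w(F, Y) = Y + 8*F (w(F, Y) = 8*F + Y = Y + 8*F)
p(d) = 6*d*(-4 + 8*d) (p(d) = 3*((-4 + 8*d)*(d + d)) = 3*((-4 + 8*d)*(2*d)) = 3*(2*d*(-4 + 8*d)) = 6*d*(-4 + 8*d))
(p(4) - 1008) + v(28, 36) = (24*4*(-1 + 2*4) - 1008) + √(-7 + 28) = (24*4*(-1 + 8) - 1008) + √21 = (24*4*7 - 1008) + √21 = (672 - 1008) + √21 = -336 + √21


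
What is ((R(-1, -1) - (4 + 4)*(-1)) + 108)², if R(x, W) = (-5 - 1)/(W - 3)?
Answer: 55225/4 ≈ 13806.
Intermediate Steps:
R(x, W) = -6/(-3 + W)
((R(-1, -1) - (4 + 4)*(-1)) + 108)² = ((-6/(-3 - 1) - (4 + 4)*(-1)) + 108)² = ((-6/(-4) - 8*(-1)) + 108)² = ((-6*(-¼) - 1*(-8)) + 108)² = ((3/2 + 8) + 108)² = (19/2 + 108)² = (235/2)² = 55225/4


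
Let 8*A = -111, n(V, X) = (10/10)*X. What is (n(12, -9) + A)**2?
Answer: 33489/64 ≈ 523.27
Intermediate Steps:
n(V, X) = X (n(V, X) = (10*(1/10))*X = 1*X = X)
A = -111/8 (A = (1/8)*(-111) = -111/8 ≈ -13.875)
(n(12, -9) + A)**2 = (-9 - 111/8)**2 = (-183/8)**2 = 33489/64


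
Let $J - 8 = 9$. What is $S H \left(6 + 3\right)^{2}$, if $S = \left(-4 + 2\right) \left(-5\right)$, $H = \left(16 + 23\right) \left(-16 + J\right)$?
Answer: $31590$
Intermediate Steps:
$J = 17$ ($J = 8 + 9 = 17$)
$H = 39$ ($H = \left(16 + 23\right) \left(-16 + 17\right) = 39 \cdot 1 = 39$)
$S = 10$ ($S = \left(-2\right) \left(-5\right) = 10$)
$S H \left(6 + 3\right)^{2} = 10 \cdot 39 \left(6 + 3\right)^{2} = 390 \cdot 9^{2} = 390 \cdot 81 = 31590$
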